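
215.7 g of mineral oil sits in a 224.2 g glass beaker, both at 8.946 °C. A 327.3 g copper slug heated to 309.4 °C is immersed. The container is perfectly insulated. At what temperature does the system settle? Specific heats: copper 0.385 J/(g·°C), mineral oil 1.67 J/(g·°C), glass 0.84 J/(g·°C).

T_f ≈ 65.1 °C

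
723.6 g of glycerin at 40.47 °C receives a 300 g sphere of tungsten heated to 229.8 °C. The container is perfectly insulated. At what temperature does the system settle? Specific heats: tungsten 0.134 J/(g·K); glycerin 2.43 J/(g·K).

Let T be the final temperature. ΣQ_i = 0:
300*0.134*(T − 229.8) + 723.6*2.43*(T − 40.47) = 0
40.2(T − 229.8) + 1758.3(T − 40.47) = 0
1798.5 T = 80398
T = 80398 / 1798.5 = 44.7 °C

T_f ≈ 44.7 °C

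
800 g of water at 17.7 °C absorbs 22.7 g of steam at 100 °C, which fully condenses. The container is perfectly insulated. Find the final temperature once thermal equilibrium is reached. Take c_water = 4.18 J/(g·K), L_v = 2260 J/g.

Taking heat into each body as positive, Σ m c ΔT = 0:
latent heat released on condensation: 22.7·2260 = 51302; condensed water 100 °C→T: 94.89(T − 100); original water: 3344(T − 17.7)
3438.9 T = 51302 + 9488.6 + 59189 = 119979
T ≈ 34.89 °C — below 100 °C, confirming all the steam condensed.

T_f ≈ 34.9 °C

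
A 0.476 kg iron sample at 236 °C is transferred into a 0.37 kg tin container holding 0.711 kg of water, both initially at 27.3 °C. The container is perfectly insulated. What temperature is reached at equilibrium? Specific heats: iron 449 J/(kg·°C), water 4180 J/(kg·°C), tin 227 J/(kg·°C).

Let T be the final temperature. ΣQ_i = 0:
0.476*449*(T − 236) + 0.711*4180*(T − 27.3) + 0.37*227*(T − 27.3) = 0
3269.7 T = 133867
T = 133867 / 3269.7 = 40.9 °C

T_f ≈ 40.9 °C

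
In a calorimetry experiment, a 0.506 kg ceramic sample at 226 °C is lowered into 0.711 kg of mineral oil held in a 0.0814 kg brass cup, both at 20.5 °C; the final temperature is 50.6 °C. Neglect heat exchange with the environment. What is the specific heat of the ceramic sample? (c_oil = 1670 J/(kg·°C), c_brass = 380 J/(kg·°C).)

c ≈ 413 J/(kg·°C)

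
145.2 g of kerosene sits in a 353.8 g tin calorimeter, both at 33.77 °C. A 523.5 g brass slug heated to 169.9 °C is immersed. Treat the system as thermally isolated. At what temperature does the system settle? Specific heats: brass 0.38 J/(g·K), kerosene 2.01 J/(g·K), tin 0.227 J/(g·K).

Conservation of energy gives ΣQ = 0:
523.5*0.38*(T − 169.9) + 145.2*2.01*(T − 33.77) + 353.8*0.227*(T − 33.77) = 0
198.93(T − 169.9) + 291.85(T − 33.77) + 80.31(T − 33.77) = 0
(198.93 + 291.85 + 80.31) T = 198.93*169.9 + 291.85*33.77 + 80.31*33.77
T = 46366/571.09 ≈ 81.19 °C

T_f ≈ 81.2 °C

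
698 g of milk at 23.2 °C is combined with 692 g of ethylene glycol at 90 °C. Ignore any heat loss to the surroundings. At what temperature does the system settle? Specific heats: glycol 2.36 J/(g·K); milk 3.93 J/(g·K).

T_f ≈ 48.1 °C

Conservation of energy gives ΣQ = 0:
692*2.36*(T − 90) + 698*3.93*(T − 23.2) = 0
1633.1(T − 90) + 2743.1(T − 23.2) = 0
(1633.1 + 2743.1) T = 1633.1*90 + 2743.1*23.2
T = 210622 / 4376.3 = 48.1 °C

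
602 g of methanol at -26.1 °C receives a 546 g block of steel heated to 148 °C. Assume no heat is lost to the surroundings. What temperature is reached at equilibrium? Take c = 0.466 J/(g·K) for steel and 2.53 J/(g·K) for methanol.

T_f ≈ -1.2 °C

Let T be the final temperature. ΣQ_i = 0:
546·0.466·(T − 148) + 602·2.53·(T − (-26.1)) = 0
1777.5 T = -2095.3
T = -2095.3 / 1777.5 = -1.18 °C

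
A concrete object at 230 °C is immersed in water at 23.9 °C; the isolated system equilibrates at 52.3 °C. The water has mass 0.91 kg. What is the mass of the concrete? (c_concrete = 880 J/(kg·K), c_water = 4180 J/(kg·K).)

Heat lost by the concrete = heat gained by the water:
m×880×(230 − 52.3) = 0.91×4180×(52.3 − 23.9)
156376 m = 108028  ⇒  m ≈ 0.6908 kg

m ≈ 0.691 kg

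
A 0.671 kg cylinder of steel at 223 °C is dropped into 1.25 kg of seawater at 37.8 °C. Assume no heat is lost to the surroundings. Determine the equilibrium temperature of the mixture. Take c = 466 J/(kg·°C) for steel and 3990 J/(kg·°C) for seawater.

T_f ≈ 48.7 °C

T_f = Σ m_i c_i T_i / Σ m_i c_i:
T_f = (312.69×223 + 4987.5×37.8) / (312.69 + 4987.5)
    = 258256 / 5300.2 ≈ 48.73 °C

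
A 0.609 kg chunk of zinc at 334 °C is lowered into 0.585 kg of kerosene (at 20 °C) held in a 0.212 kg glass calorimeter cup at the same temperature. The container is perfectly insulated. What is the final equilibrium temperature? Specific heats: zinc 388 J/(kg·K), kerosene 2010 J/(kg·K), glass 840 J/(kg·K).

T_f ≈ 66.7 °C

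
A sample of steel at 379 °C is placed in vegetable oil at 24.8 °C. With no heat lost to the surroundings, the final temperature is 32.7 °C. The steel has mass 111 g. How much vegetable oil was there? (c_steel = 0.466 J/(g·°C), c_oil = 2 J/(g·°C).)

Heat lost by the steel = heat gained by the oil:
111·0.466·(379 − 32.7) = m·2·(32.7 − 24.8)
15.8 m = 17913  ⇒  m ≈ 1134 g

m ≈ 1130 g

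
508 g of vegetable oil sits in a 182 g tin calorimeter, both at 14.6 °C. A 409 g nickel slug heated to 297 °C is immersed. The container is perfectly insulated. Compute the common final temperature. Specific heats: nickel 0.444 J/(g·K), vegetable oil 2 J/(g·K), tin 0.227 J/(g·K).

T_f = Σ m_i c_i T_i / Σ m_i c_i:
T_f = (181.6*297 + 1016*14.6 + 41.31*14.6) / (181.6 + 1016 + 41.31)
    = 69371 / 1238.9 ≈ 55.99 °C

T_f ≈ 56.0 °C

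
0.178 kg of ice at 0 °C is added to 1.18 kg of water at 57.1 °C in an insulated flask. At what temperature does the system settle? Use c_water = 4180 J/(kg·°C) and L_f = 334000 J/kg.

T_f ≈ 39.1 °C

Energy balance with sensible and latent terms:
fusion: m_ice L_f = 0.178×334000 = 59452
  meltwater 0→T: 0.178×4180×T = 744.04 T
  water: 4932.4(T − 57.1)
5676.4 T = 281640 − 59452 = 222188
T ≈ 39.14 °C — above 0 °C, consistent with complete melting.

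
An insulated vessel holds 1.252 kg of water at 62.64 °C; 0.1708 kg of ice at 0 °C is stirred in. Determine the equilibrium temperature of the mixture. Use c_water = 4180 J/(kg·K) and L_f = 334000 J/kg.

T_f ≈ 45.5 °C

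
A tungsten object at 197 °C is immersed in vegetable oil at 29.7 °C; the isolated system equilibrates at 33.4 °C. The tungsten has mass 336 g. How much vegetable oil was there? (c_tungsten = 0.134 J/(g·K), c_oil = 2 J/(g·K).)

m ≈ 995 g

|Q_tungsten| = |Q_oil|:
336×0.134×(197 − 33.4) = m×2×(33.4 − 29.7)
7.4 m = 7365.9  ⇒  m ≈ 995.4 g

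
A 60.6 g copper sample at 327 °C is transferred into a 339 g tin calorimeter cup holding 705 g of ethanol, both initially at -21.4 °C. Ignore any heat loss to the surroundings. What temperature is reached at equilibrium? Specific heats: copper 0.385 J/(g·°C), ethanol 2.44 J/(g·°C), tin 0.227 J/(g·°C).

Heat gained plus heat lost sum to zero:
60.6·0.385·(T − 327) + 705·2.44·(T − (-21.4)) + 339·0.227·(T − (-21.4)) = 0
23.33(T − 327) + 1720.2(T − (-21.4)) + 76.95(T − (-21.4)) = 0
1820.5 T = -30830
T = -30830 / 1820.5 = -16.9 °C

T_f ≈ -16.9 °C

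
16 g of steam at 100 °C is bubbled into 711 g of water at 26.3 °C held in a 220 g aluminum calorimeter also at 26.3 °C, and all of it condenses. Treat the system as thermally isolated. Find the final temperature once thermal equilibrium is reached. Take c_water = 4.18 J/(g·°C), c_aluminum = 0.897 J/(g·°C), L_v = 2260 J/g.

T_f ≈ 39.0 °C

Energy conservation, ΣQ = 0:
condense steam: −16×2260 = −36160; condensed water 100 °C→T: 66.88(T − 100); water warms: 711×4.18×(T − 26.3) = 2972(T − 26.3); aluminum cup: 220×0.897×(T − 26.3) = 197.34(T − 26.3)
3236.2 T = 36160 + 6688 + 83353 = 126201
T ≈ 39.00 °C, under the boiling point, so the assumption holds.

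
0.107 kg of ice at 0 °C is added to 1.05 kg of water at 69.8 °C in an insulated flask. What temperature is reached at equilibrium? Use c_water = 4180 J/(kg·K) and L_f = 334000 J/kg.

Taking heat into each body as positive, Σ m c ΔT = 0:
latent heat to melt: 0.107·334000 = 35738
  meltwater 0→T: 0.107·4180·T = 447.26 T
  water: 4389(T − 69.8)
4836.3 T = 306352 − 35738 = 270614
T ≈ 55.96 °C. Since T > 0 °C, the all-ice-melts assumption holds.

T_f ≈ 56.0 °C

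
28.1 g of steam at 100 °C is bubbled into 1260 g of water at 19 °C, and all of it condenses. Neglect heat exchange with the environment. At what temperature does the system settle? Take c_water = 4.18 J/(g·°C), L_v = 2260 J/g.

Let T be the final temperature. ΣQ_i = 0:
latent heat released on condensation: 28.1·2260 = 63506; condensate cools 100→T: 28.1·4.18·(T − 100) = 117.46(T − 100); water warms: 1260·4.18·(T − 19) = 5266.8(T − 19)
5384.3 T = 63506 + 11746 + 100069 = 175321
T ≈ 32.56 °C (< 100 °C, so full condensation is consistent).

T_f ≈ 32.6 °C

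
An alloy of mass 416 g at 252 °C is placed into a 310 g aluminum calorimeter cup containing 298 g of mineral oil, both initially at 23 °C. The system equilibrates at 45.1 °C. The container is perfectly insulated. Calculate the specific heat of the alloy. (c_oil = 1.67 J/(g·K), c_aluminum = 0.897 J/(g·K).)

Taking heat into each body as positive, Σ m c ΔT = 0:
416·c·(45.1 − 252) + 298·1.67·(45.1 − 23) + 310·0.897·(45.1 − 23) = 0
-86070 c = -17144
c = -17144/-86070 ≈ 0.1992 J/(g·K)

c ≈ 0.199 J/(g·K)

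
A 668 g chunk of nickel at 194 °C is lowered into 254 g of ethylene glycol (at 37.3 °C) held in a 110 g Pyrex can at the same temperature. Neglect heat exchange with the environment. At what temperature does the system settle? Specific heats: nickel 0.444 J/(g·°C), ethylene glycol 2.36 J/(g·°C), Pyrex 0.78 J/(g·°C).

T_f ≈ 84.6 °C

Conservation of energy gives ΣQ = 0:
668*0.444*(T − 194) + 254*2.36*(T − 37.3) + 110*0.78*(T − 37.3) = 0
296.59(T − 194) + 599.44(T − 37.3) + 85.8(T − 37.3) = 0
981.83 T = 83098
T = 83098/981.83 ≈ 84.64 °C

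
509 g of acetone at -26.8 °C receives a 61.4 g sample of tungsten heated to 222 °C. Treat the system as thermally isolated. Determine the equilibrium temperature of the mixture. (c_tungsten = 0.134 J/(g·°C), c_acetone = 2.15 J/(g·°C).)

T_f ≈ -24.9 °C

Set heat shed by the hot body equal to heat absorbed by the cold body:
61.4*0.134*(222 − T) = 509*2.15*(T − (-26.8))
8.228(222 − T) = 1094.3(T − (-26.8))
1102.6 T = -27502  ⇒  T ≈ -24.94 °C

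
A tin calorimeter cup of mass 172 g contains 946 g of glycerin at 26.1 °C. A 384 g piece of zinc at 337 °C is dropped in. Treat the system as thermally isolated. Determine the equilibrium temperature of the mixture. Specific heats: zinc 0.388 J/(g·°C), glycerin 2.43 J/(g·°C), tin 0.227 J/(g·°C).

T_f = Σ m_i c_i T_i / Σ m_i c_i:
T_f = (148.99*337 + 2298.8*26.1 + 39.04*26.1) / (148.99 + 2298.8 + 39.04)
    = 111228 / 2486.8 ≈ 44.73 °C

T_f ≈ 44.7 °C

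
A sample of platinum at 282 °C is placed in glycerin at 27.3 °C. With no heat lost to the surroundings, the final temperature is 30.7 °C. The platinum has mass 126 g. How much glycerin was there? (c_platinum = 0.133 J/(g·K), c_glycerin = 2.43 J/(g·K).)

Setting the total heat transfer to zero:
126×0.133×(30.7 − 282) + m×2.43×(30.7 − 27.3) = 0
8.262 m = 4211.3
m = 4211.3/8.262 ≈ 509.7 g

m ≈ 510 g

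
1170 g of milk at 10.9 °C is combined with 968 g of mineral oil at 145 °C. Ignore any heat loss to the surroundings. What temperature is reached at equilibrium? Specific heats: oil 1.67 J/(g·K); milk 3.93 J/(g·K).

T_f ≈ 45.8 °C

Setting the total heat transfer to zero:
968×1.67×(T − 145) + 1170×3.93×(T − 10.9) = 0
1616.6(T − 145) + 4598.1(T − 10.9) = 0
(1616.6 + 4598.1) T = 1616.6×145 + 4598.1×10.9
T = 284520 / 6214.7 = 45.8 °C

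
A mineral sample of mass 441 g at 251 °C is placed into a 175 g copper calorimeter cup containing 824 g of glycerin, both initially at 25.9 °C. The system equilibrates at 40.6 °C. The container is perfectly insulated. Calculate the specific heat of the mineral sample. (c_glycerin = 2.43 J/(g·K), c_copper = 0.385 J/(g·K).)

c ≈ 0.328 J/(g·K)

Net heat exchanged in the isolated system is zero:
441·c·(40.6 − 251) + 824·2.43·(40.6 − 25.9) + 175·0.385·(40.6 − 25.9) = 0
-92786 c = -30425
c = -30425/-92786 ≈ 0.3279 J/(g·K)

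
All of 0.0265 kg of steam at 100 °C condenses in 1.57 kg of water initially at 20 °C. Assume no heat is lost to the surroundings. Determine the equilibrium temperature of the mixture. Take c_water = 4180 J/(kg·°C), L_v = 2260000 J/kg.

T_f ≈ 30.3 °C

Setting the total heat transfer to zero:
latent heat released on condensation: 0.0265·2260000 = 59890; condensate cools 100→T: 0.0265·4180·(T − 100) = 110.77(T − 100); water warms: 1.57·4180·(T − 20) = 6562.6(T − 20)
6673.4 T = 59890 + 11077 + 131252 = 202219
T ≈ 30.30 °C, under the boiling point, so the assumption holds.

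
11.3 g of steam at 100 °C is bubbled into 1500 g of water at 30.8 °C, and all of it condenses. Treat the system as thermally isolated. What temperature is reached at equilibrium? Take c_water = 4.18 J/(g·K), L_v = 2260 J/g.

Net heat exchanged in the isolated system is zero:
latent heat released on condensation: 11.3×2260 = 25538
  condensed water 100 °C→T: 47.23(T − 100)
  original water: 6270(T − 30.8)
6317.2 T = 25538 + 4723.4 + 193116 = 223377
T ≈ 35.36 °C, under the boiling point, so the assumption holds.

T_f ≈ 35.4 °C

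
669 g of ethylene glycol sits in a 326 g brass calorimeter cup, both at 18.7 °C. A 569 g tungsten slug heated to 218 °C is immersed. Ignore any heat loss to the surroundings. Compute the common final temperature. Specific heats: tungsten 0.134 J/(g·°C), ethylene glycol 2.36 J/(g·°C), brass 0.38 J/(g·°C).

Taking heat into each body as positive, Σ m c ΔT = 0:
569×0.134×(T − 218) + 669×2.36×(T − 18.7) + 326×0.38×(T − 18.7) = 0
76.25(T − 218) + 1578.8(T − 18.7) + 123.88(T − 18.7) = 0
1779 T = 48462
T = 48462/1779 ≈ 27.24 °C

T_f ≈ 27.2 °C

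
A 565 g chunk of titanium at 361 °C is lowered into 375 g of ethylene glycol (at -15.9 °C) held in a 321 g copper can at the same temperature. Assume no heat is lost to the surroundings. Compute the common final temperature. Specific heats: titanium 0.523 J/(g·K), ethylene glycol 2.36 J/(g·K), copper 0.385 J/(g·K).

T_f ≈ 69.5 °C

Heat gained plus heat lost sum to zero:
565*0.523*(T − 361) + 375*2.36*(T − (-15.9)) + 321*0.385*(T − (-15.9)) = 0
295.5(T − 361) + 885(T − (-15.9)) + 123.59(T − (-15.9)) = 0
1304.1 T = 90637
T = 90637/1304.1 ≈ 69.50 °C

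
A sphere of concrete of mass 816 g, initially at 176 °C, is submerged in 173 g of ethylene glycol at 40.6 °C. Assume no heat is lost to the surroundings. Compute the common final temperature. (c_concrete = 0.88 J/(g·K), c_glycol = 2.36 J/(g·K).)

Net heat exchanged in the isolated system is zero:
816×0.88×(T − 176) + 173×2.36×(T − 40.6) = 0
718.08(T − 176) + 408.28(T − 40.6) = 0
1126.4 T = 142958
T = 142958/1126.4 ≈ 126.92 °C

T_f ≈ 126.9 °C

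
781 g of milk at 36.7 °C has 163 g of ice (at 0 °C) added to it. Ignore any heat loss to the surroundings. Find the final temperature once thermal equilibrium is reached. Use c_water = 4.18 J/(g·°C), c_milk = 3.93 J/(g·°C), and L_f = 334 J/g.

T_f ≈ 15.5 °C

Let T be the final temperature. ΣQ_i = 0:
fusion: m_ice L_f = 163·334 = 54442; meltwater 0→T: 163·4.18·T = 681.34 T; milk cools: 781·3.93·(T − 36.7) = 3069.3(T − 36.7)
3750.7 T = 112644 − 54442 = 58202
T ≈ 15.52 °C — above 0 °C, consistent with complete melting.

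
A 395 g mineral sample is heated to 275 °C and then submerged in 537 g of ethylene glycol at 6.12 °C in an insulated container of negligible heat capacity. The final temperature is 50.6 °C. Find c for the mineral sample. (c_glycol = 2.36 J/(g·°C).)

m_s c (T_s − T_f) = m_glycol c_glycol (T_f − T_0):
395·c·(275 − 50.6) = 537·2.36·(50.6 − 6.12)
88638 c = 56370  ⇒  c ≈ 0.636 J/(g·°C)

c ≈ 0.636 J/(g·°C)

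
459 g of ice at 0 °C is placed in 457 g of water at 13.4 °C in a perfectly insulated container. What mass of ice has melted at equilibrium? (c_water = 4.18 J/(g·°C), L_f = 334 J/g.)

Heat available from the water dropping to 0 °C: 457·4.18·13.4 = 25597 J.
Melting all 459 g of ice would need 459·334 = 153306 J.
That's not enough to melt it all — equilibrium is at 0 °C with ice remaining.
Mass melted = 25597/334 ≈ 76.64 g.

m_melted ≈ 76.6 g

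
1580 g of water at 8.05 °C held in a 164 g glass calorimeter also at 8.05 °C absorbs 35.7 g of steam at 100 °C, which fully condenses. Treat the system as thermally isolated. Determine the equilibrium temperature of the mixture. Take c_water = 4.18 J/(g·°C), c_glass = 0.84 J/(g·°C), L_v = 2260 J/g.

Let T be the final temperature. ΣQ_i = 0:
steam→water at 100 °C releases m L_v = 35.7×2260 = 80682
  condensate cools 100→T: 35.7×4.18×(T − 100) = 149.23(T − 100)
  water warms: 1580×4.18×(T − 8.05) = 6604.4(T − 8.05)
  glass cup: 164×0.84×(T − 8.05) = 137.76(T − 8.05)
6891.4 T = 80682 + 14923 + 54274 = 149879
T ≈ 21.75 °C, under the boiling point, so the assumption holds.

T_f ≈ 21.7 °C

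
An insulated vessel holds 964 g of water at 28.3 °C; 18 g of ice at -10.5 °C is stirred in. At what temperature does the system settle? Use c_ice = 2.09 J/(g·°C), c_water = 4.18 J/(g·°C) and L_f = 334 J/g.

T_f ≈ 26.2 °C

Taking heat into each body as positive, Σ m c ΔT = 0:
warm ice to 0 °C: 18·2.09·(0 − (-10.5)) = 395.01; latent heat to melt: 18·334 = 6012; meltwater 0→T: 18·4.18·T = 75.24 T; water: 4029.5(T − 28.3)
4104.8 T = 114035 − 6407 = 107628
T ≈ 26.22 °C — above 0 °C, consistent with complete melting.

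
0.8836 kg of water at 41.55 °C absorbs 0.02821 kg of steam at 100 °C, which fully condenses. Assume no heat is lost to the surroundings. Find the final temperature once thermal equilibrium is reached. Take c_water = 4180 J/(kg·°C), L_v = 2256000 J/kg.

T_f ≈ 60.1 °C

Setting the total heat transfer to zero:
steam→water at 100 °C releases m L_v = 0.02821×2256000 = 63642; condensate cools 100→T: 0.02821×4180×(T − 100) = 117.92(T − 100); original water: 3693.4(T − 41.55)
3811.4 T = 63642 + 11792 + 153463 = 228896
T ≈ 60.06 °C (< 100 °C, so full condensation is consistent).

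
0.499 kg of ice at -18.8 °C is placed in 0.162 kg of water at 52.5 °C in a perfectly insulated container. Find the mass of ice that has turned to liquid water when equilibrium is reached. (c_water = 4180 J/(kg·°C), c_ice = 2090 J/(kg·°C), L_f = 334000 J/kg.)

Heat available from the water dropping to 0 °C: 0.162×4180×52.5 = 35551 J.
Warming the ice to 0 °C takes 0.499×2090×18.8 = 19607 J, leaving 15944 J for melting.
Melting all 0.499 kg of ice would need 0.499×334000 = 166666 J.
15944 J < 166666 J, so only part of the ice melts and the system sits at 0 °C.
m_melted×334000 = 15944  ⇒  m_melted ≈ 0.04774 kg.

m_melted ≈ 0.0477 kg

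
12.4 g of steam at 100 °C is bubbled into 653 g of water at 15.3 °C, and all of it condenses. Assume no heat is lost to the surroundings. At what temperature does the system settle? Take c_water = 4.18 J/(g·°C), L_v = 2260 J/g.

T_f ≈ 27.0 °C

Energy conservation, ΣQ = 0:
latent heat released on condensation: 12.4·2260 = 28024; condensed water 100 °C→T: 51.83(T − 100); original water: 2729.5(T − 15.3)
2781.4 T = 28024 + 5183.2 + 41762 = 74969
T ≈ 26.95 °C (< 100 °C, so full condensation is consistent).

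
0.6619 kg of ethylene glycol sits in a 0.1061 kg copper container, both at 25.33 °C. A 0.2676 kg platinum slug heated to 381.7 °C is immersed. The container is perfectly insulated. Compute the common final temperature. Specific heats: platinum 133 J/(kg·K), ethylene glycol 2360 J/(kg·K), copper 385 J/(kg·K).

T_f = Σ m_i c_i T_i / Σ m_i c_i:
T_f = (35.59×381.7 + 1562.1×25.33 + 40.85×25.33) / (35.59 + 1562.1 + 40.85)
    = 54187 / 1638.5 ≈ 33.07 °C

T_f ≈ 33.1 °C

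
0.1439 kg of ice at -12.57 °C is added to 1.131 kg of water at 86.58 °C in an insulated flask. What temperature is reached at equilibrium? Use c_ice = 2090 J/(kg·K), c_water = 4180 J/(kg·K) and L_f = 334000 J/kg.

Heat gained plus heat lost sum to zero:
warm ice to 0 °C: 0.1439×2090×(0 − (-12.57)) = 3780.4; melt ice: 0.1439×334000 = 48063; meltwater 0→T: 0.1439×4180×T = 601.5 T; water cools: 1.131×4180×(T − 86.58) = 4727.6(T − 86.58)
5329.1 T = 409314 − 51843 = 357471
T ≈ 67.08 °C. Since T > 0 °C, the all-ice-melts assumption holds.

T_f ≈ 67.1 °C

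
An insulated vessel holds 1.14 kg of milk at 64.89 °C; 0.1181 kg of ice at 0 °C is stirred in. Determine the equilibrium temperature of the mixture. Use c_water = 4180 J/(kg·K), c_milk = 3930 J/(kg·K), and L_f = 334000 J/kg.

Setting the total heat transfer to zero:
latent heat to melt: 0.1181×334000 = 39445
  meltwater 0→T: 0.1181×4180×T = 493.66 T
  milk cools: 1.14×3930×(T − 64.89) = 4480.2(T − 64.89)
4973.9 T = 290720 − 39445 = 251275
T ≈ 50.52 °C — above 0 °C, consistent with complete melting.

T_f ≈ 50.5 °C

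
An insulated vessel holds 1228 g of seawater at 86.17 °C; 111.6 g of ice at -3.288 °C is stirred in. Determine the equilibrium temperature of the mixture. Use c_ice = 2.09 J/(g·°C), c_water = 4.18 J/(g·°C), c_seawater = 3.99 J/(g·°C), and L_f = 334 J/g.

T_f ≈ 71.6 °C

Sum of m c ΔT and latent-heat terms is zero:
warm ice to 0 °C: 111.6×2.09×(0 − (-3.288)) = 766.91; melt ice: 111.6×334 = 37274; warm the meltwater: 466.49 T; seawater: 4899.7(T − 86.17)
5366.2 T = 422209 − 38041 = 384168
T ≈ 71.59 °C (positive, so assuming full melt was valid).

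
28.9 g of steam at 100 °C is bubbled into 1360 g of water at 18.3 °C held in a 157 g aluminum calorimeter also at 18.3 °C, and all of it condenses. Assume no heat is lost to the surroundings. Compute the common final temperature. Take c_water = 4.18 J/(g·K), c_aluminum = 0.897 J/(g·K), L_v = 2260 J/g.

T_f ≈ 30.9 °C

Let T be the final temperature. ΣQ_i = 0:
steam→water at 100 °C releases m L_v = 28.9×2260 = 65314
  condensed water 100 °C→T: 120.8(T − 100)
  water warms: 1360×4.18×(T − 18.3) = 5684.8(T − 18.3)
  aluminum cup: 157×0.897×(T − 18.3) = 140.83(T − 18.3)
5946.4 T = 65314 + 12080 + 106609 = 184003
T ≈ 30.94 °C, under the boiling point, so the assumption holds.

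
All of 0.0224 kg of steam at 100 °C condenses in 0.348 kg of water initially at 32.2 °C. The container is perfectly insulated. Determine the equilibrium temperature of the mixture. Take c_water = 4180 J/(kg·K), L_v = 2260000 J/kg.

Conservation of energy gives ΣQ = 0:
latent heat released on condensation: 0.0224·2260000 = 50624
  condensed water 100 °C→T: 93.63(T − 100)
  water warms: 0.348·4180·(T − 32.2) = 1454.6(T − 32.2)
1548.3 T = 50624 + 9363.2 + 46839 = 106827
T ≈ 69.00 °C (< 100 °C, so full condensation is consistent).

T_f ≈ 69.0 °C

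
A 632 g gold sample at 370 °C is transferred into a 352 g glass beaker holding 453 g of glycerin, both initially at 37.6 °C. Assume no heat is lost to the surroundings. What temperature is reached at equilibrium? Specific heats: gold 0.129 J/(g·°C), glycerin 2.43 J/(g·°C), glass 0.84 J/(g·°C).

T_f ≈ 55.9 °C

Heat gained plus heat lost sum to zero:
632*0.129*(T − 370) + 453*2.43*(T − 37.6) + 352*0.84*(T − 37.6) = 0
81.53(T − 370) + 1100.8(T − 37.6) + 295.68(T − 37.6) = 0
1478 T = 82673
T = 82673 / 1478 = 55.9 °C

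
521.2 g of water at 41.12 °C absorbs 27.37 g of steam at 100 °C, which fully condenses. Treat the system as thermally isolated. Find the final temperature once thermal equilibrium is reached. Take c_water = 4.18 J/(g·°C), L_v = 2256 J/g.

T_f ≈ 71.0 °C

Let T be the final temperature. ΣQ_i = 0:
steam→water at 100 °C releases m L_v = 27.37·2256 = 61747; condensed water 100 °C→T: 114.41(T − 100); water warms: 521.2·4.18·(T − 41.12) = 2178.6(T − 41.12)
2293 T = 61747 + 11441 + 89585 = 162772
T ≈ 70.99 °C (< 100 °C, so full condensation is consistent).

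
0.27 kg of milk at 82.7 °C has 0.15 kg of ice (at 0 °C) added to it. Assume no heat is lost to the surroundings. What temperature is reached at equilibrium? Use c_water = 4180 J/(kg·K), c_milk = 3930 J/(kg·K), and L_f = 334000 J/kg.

Taking heat into each body as positive, Σ m c ΔT = 0:
melt ice: 0.15×334000 = 50100; meltwater 0→T: 0.15×4180×T = 627 T; milk: 1061.1(T − 82.7)
1688.1 T = 87753 − 50100 = 37653
T ≈ 22.30 °C. Since T > 0 °C, the all-ice-melts assumption holds.

T_f ≈ 22.3 °C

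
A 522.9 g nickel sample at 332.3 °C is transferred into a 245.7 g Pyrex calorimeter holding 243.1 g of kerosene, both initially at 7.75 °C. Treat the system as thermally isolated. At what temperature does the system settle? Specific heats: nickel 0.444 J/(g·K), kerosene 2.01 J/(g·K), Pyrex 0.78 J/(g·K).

T_f ≈ 90.3 °C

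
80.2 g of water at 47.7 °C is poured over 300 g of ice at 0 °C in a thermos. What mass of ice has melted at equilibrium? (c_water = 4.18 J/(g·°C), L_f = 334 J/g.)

Heat available from the water dropping to 0 °C: 80.2×4.18×47.7 = 15991 J.
Fully melting the ice requires m_ice L_f = 300×334 = 100200 J.
Since 15991 < 100200 J, not all the ice melts; equilibrium is at 0 °C.
m_melt = 15991 / L_f = 47.88 g.

m_melted ≈ 47.9 g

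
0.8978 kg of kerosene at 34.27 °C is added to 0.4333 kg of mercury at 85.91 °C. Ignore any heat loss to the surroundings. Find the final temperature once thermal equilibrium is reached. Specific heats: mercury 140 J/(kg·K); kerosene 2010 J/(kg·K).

T_f ≈ 35.9 °C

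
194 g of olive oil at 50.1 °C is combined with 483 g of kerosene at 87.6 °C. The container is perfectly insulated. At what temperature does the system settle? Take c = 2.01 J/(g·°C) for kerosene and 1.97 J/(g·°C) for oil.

T_f ≈ 77.0 °C

Net heat exchanged in the isolated system is zero:
483×2.01×(T − 87.6) + 194×1.97×(T − 50.1) = 0
1353 T = 104192
T = 104192/1353 ≈ 77.01 °C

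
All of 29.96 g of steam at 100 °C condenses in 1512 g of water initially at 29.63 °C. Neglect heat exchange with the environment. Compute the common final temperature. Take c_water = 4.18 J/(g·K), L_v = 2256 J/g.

T_f ≈ 41.5 °C

Conservation of energy gives ΣQ = 0:
condense steam: −29.96×2256 = −67590
  condensed water 100 °C→T: 125.23(T − 100)
  water warms: 1512×4.18×(T − 29.63) = 6320.2(T − 29.63)
6445.4 T = 67590 + 12523 + 187266 = 267379
T ≈ 41.48 °C — below 100 °C, confirming all the steam condensed.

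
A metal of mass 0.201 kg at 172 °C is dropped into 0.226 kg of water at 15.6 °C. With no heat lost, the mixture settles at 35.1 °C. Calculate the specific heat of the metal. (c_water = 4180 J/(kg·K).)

Heat lost by the metal = heat gained by the water:
0.201×c×(172 − 35.1) = 0.226×4180×(35.1 − 15.6)
27.52 c = 18421  ⇒  c ≈ 669.5 J/(kg·K)

c ≈ 669 J/(kg·K)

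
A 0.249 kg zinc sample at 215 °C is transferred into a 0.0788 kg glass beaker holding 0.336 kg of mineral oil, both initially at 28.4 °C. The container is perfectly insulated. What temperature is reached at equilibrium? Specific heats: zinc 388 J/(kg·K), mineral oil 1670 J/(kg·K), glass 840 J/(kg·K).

T_f ≈ 53.3 °C

Net heat exchanged in the isolated system is zero:
0.249·388·(T − 215) + 0.336·1670·(T − 28.4) + 0.0788·840·(T − 28.4) = 0
96.61(T − 215) + 561.12(T − 28.4) + 66.19(T − 28.4) = 0
723.92 T = 38587
T = 38587/723.92 ≈ 53.30 °C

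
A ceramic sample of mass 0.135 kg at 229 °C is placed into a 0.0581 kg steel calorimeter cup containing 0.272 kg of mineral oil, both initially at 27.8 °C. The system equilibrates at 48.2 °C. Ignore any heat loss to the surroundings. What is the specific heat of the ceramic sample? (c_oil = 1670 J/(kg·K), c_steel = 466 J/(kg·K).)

Heat gained plus heat lost sum to zero:
0.135×c×(48.2 − 229) + 0.272×1670×(48.2 − 27.8) + 0.0581×466×(48.2 − 27.8) = 0
-24.41 c = -9818.8
c = -9818.8/-24.41 ≈ 402.3 J/(kg·K)

c ≈ 402 J/(kg·K)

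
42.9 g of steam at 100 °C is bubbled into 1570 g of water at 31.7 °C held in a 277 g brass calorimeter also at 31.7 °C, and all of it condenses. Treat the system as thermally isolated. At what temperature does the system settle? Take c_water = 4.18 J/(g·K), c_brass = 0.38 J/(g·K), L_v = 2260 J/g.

T_f ≈ 47.6 °C

Net heat exchanged in the isolated system is zero:
condense steam: −42.9×2260 = −96954; condensed water 100 °C→T: 179.32(T − 100); water warms: 1570×4.18×(T − 31.7) = 6562.6(T − 31.7); cup: 105.26(T − 31.7)
6847.2 T = 96954 + 17932 + 211371 = 326257
T ≈ 47.65 °C, under the boiling point, so the assumption holds.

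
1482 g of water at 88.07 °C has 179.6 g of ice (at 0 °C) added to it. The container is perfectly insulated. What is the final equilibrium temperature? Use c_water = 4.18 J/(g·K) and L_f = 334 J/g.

Energy conservation, ΣQ = 0:
melt ice: 179.6×334 = 59986; meltwater 0→T: 179.6×4.18×T = 750.73 T; water: 6194.8(T − 88.07)
6945.5 T = 545573 − 59986 = 485586
T ≈ 69.91 °C (positive, so assuming full melt was valid).

T_f ≈ 69.9 °C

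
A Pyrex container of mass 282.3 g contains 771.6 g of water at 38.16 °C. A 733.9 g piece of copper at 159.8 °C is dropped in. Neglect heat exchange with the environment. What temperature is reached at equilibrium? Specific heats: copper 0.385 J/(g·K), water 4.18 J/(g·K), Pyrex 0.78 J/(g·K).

T_f ≈ 47.4 °C

Conservation of energy gives ΣQ = 0:
733.9·0.385·(T − 159.8) + 771.6·4.18·(T − 38.16) + 282.3·0.78·(T − 38.16) = 0
(282.55 + 3225.3 + 220.19) T = 282.55·159.8 + 3225.3·38.16 + 220.19·38.16
T = 176631/3728 ≈ 47.38 °C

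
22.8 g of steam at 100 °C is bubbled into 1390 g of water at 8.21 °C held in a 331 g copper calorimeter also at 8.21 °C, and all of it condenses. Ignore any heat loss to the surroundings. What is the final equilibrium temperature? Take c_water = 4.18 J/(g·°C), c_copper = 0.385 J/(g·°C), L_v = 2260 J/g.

T_f ≈ 18.2 °C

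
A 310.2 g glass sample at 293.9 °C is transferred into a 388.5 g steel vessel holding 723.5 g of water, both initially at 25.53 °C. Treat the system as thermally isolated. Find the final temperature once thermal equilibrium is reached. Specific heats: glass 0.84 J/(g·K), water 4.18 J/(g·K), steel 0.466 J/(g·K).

Let T be the final temperature. ΣQ_i = 0:
310.2×0.84×(T − 293.9) + 723.5×4.18×(T − 25.53) + 388.5×0.466×(T − 25.53) = 0
260.57(T − 293.9) + 3024.2(T − 25.53) + 181.04(T − 25.53) = 0
3465.8 T = 158412
T = 158412 / 3465.8 = 45.7 °C

T_f ≈ 45.7 °C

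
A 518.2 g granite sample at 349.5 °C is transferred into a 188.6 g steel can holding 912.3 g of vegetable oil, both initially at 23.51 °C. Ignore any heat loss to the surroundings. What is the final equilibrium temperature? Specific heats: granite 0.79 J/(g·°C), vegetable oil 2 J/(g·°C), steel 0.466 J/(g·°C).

T_f ≈ 81.0 °C

T_f is the heat-capacity-weighted average of the initial temperatures:
T_f = (409.38×349.5 + 1824.6×23.51 + 87.89×23.51) / (409.38 + 1824.6 + 87.89)
    = 188040 / 2321.9 ≈ 80.99 °C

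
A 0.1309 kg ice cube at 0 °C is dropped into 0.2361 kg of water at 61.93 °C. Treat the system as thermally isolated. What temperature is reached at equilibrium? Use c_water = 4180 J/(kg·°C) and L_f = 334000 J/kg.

T_f ≈ 11.3 °C

Setting the total heat transfer to zero:
melt ice: 0.1309·334000 = 43721; warm the meltwater: 547.16 T; water: 986.9(T − 61.93)
1534.1 T = 61119 − 43721 = 17398
T ≈ 11.34 °C — above 0 °C, consistent with complete melting.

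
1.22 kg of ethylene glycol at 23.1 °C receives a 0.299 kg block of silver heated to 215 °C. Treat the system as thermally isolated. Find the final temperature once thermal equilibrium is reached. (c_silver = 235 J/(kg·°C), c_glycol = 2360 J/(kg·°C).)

T_f ≈ 27.7 °C

|Q_silver| = |Q_glycol|:
0.299×235×(215 − T) = 1.22×2360×(T − 23.1)
70.27(215 − T) = 2879.2(T − 23.1)
2949.5 T = 81616  ⇒  T ≈ 27.67 °C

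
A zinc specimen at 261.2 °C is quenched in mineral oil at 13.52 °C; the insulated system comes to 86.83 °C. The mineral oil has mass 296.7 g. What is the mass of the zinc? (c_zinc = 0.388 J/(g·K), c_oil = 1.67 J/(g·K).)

Energy conservation, ΣQ = 0:
m×0.388×(86.83 − 261.2) + 296.7×1.67×(86.83 − 13.52) = 0
-67.66 m = -36324
m = -36324/-67.66 ≈ 536.9 g

m ≈ 537 g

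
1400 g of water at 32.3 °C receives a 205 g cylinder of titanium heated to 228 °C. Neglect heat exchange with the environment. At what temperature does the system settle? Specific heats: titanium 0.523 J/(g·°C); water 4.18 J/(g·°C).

T_f ≈ 35.8 °C

Set heat shed by the hot body equal to heat absorbed by the cold body:
205*0.523*(228 − T) = 1400*4.18*(T − 32.3)
107.22(228 − T) = 5852(T − 32.3)
5959.2 T = 213465  ⇒  T ≈ 35.82 °C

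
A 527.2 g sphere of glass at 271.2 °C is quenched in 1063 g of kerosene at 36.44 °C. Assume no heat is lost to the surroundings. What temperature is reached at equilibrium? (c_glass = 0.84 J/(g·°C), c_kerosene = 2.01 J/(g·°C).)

With ΣQ=0 the equilibrium temperature is the m·c-weighted mean:
T_f = (442.85×271.2 + 2136.6×36.44) / (442.85 + 2136.6)
    = 197959 / 2579.5 ≈ 76.74 °C

T_f ≈ 76.7 °C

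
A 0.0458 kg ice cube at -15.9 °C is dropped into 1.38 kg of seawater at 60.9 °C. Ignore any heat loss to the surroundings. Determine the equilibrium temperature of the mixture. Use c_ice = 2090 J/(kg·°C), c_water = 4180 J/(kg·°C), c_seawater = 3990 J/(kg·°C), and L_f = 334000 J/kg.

Conservation of energy gives ΣQ = 0:
warm ice to 0 °C: 0.0458×2090×(0 − (-15.9)) = 1522
  fusion: m_ice L_f = 0.0458×334000 = 15297
  meltwater 0→T: 0.0458×4180×T = 191.44 T
  seawater cools: 1.38×3990×(T − 60.9) = 5506.2(T − 60.9)
5697.6 T = 335328 − 16819 = 318508
T ≈ 55.90 °C — above 0 °C, consistent with complete melting.

T_f ≈ 55.9 °C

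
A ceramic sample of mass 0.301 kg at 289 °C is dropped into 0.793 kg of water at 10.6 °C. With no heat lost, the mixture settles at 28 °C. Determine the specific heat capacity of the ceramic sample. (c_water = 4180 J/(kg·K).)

c ≈ 734 J/(kg·K)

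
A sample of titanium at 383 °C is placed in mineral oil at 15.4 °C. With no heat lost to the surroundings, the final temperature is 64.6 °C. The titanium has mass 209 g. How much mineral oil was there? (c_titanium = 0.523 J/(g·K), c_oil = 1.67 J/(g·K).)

Heat gained plus heat lost sum to zero:
209·0.523·(64.6 − 383) + m·1.67·(64.6 − 15.4) = 0
82.16 m = 34803
m = 34803/82.16 ≈ 423.6 g

m ≈ 424 g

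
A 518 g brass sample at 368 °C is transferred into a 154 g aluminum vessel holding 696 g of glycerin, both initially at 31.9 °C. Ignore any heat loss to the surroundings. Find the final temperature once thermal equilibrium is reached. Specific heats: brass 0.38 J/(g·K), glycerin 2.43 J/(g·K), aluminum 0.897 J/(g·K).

T_f ≈ 64.6 °C

Conservation of energy gives ΣQ = 0:
518·0.38·(T − 368) + 696·2.43·(T − 31.9) + 154·0.897·(T − 31.9) = 0
196.84(T − 368) + 1691.3(T − 31.9) + 138.14(T − 31.9) = 0
(196.84 + 1691.3 + 138.14) T = 196.84·368 + 1691.3·31.9 + 138.14·31.9
T ≈ 64.55 °C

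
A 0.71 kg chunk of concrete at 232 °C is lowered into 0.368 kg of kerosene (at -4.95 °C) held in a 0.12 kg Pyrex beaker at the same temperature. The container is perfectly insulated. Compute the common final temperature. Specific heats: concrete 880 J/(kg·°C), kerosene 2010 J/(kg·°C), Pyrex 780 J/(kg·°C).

T_f is the heat-capacity-weighted average of the initial temperatures:
T_f = (624.8*232 + 739.68*(-4.95) + 93.6*(-4.95)) / (624.8 + 739.68 + 93.6)
    = 140829 / 1458.1 ≈ 96.59 °C

T_f ≈ 96.6 °C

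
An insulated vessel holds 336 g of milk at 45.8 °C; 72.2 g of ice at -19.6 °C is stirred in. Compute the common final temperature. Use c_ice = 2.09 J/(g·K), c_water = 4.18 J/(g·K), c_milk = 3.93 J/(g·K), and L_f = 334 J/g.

T_f ≈ 20.6 °C

Let T be the final temperature. ΣQ_i = 0:
ice -19.6→0 °C: 72.2×2.09×19.6 = 2957.6
  fusion: m_ice L_f = 72.2×334 = 24115
  meltwater 0→T: 72.2×4.18×T = 301.8 T
  milk: 1320.5(T − 45.8)
1622.3 T = 60478 − 27072 = 33406
T ≈ 20.59 °C. Since T > 0 °C, the all-ice-melts assumption holds.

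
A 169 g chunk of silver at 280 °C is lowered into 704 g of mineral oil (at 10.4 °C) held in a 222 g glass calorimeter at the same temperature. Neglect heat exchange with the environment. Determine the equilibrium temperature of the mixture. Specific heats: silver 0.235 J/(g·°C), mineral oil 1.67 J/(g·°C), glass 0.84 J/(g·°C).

T_f ≈ 18.0 °C

Conservation of energy gives ΣQ = 0:
169×0.235×(T − 280) + 704×1.67×(T − 10.4) + 222×0.84×(T − 10.4) = 0
1401.9 T = 25287
T = 25287/1401.9 ≈ 18.04 °C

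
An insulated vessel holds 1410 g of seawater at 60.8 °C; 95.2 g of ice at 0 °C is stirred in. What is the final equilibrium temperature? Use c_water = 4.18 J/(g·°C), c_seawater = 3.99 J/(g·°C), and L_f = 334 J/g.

T_f ≈ 51.5 °C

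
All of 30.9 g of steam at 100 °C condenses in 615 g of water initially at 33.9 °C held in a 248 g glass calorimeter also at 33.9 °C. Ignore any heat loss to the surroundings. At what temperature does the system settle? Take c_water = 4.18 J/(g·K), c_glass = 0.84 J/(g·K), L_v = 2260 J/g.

T_f ≈ 60.8 °C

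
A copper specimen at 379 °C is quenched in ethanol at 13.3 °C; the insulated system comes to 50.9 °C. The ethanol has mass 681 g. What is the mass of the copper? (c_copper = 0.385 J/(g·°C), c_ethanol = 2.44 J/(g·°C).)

m ≈ 495 g

Setting the total heat transfer to zero:
m×0.385×(50.9 − 379) + 681×2.44×(50.9 − 13.3) = 0
-126.32 m = -62478
m = -62478/-126.32 ≈ 494.6 g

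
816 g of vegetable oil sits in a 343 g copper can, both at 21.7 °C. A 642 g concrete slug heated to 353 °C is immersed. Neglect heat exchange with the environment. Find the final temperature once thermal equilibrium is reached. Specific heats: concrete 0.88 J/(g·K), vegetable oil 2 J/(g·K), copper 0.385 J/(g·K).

T_f ≈ 102.1 °C

Setting the total heat transfer to zero:
642·0.88·(T − 353) + 816·2·(T − 21.7) + 343·0.385·(T − 21.7) = 0
564.96(T − 353) + 1632(T − 21.7) + 132.06(T − 21.7) = 0
2329 T = 237711
T = 237711/2329 ≈ 102.06 °C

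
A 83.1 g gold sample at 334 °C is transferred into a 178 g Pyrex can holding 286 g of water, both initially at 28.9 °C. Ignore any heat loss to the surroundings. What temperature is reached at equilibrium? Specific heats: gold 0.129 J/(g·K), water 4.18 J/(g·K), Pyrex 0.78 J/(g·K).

With ΣQ=0 the equilibrium temperature is the m·c-weighted mean:
T_f = (10.72·334 + 1195.5·28.9 + 138.84·28.9) / (10.72 + 1195.5 + 138.84)
    = 42142 / 1345 ≈ 31.33 °C

T_f ≈ 31.3 °C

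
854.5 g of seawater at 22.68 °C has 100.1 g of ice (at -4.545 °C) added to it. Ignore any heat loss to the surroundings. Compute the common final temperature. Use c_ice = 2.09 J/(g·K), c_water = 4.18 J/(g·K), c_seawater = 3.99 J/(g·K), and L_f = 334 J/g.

Conservation of energy gives ΣQ = 0:
ice -4.545→0 °C: 100.1·2.09·4.545 = 950.85
  fusion: m_ice L_f = 100.1·334 = 33433
  meltwater 0→T: 100.1·4.18·T = 418.42 T
  seawater: 3409.5(T − 22.68)
3827.9 T = 77326 − 34384 = 42942
T ≈ 11.22 °C. Since T > 0 °C, the all-ice-melts assumption holds.

T_f ≈ 11.2 °C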